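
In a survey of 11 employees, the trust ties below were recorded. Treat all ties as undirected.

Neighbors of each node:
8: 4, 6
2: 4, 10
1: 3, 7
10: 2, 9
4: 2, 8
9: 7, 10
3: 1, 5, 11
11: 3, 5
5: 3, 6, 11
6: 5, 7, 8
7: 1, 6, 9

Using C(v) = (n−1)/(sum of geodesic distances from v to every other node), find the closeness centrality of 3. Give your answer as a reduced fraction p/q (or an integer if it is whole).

Distances from 3: 1:1, 2:5, 4:4, 5:1, 6:2, 7:2, 8:3, 9:3, 10:4, 11:1. Sum = 26.
n = 11, so closeness = 10/26 = 5/13.

5/13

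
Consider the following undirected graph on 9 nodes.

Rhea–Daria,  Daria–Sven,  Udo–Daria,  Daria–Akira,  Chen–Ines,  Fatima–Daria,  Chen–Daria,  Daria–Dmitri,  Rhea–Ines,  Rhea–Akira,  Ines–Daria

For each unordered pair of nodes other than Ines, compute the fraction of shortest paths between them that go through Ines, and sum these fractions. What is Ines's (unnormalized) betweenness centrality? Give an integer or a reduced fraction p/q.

1/2

Pairs whose geodesics pass through Ines — Rhea–Chen: 1/2.
All other pairs contribute 0.
Summing the contributions gives betweenness(Ines) = 1/2.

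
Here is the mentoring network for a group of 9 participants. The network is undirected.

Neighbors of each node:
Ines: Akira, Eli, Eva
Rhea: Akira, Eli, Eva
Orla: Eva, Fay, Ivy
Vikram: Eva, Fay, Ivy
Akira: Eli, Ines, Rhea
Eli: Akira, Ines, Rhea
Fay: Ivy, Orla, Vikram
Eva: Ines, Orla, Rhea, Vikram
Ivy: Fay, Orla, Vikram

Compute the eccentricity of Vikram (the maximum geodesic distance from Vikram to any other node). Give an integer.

3

Distances from Vikram: Akira:3, Eli:3, Eva:1, Fay:1, Ines:2, Ivy:1, Orla:2, Rhea:2.
The largest is 3 (to Akira and Eli), so the eccentricity of Vikram is 3.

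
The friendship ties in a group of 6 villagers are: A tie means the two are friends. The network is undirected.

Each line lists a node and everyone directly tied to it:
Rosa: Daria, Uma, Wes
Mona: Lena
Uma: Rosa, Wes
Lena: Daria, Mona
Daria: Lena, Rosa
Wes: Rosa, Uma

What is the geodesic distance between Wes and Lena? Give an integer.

One shortest route is Wes – Rosa – Daria – Lena, which uses 3 edges, and at distance 2 from Wes we only reach {Daria}, which does not include Lena. So d(Wes,Lena) = 3.

3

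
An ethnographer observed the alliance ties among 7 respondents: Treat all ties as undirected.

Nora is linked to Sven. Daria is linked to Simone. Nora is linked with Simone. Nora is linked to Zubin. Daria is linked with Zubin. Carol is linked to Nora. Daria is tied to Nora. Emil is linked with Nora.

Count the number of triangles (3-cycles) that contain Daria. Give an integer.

2

Daria's neighbors: Nora, Simone, and Zubin.
Neighbor pairs that are themselves tied: Daria–Nora–Simone; Daria–Nora–Zubin. Each forms one triangle with Daria, for 2 in total.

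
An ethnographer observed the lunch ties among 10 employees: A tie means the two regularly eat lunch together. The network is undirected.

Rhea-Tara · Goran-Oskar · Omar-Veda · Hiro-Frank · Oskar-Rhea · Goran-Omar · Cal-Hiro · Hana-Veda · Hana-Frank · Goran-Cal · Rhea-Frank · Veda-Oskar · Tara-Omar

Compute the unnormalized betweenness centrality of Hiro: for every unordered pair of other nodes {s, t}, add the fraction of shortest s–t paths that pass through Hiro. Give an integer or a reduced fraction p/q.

3

Pairs whose geodesics pass through Hiro — Hana–Cal: 1; Rhea–Cal: 1/2; Goran–Frank: 1/2; Cal–Frank: 1.
All other pairs contribute 0.
Summing the contributions gives betweenness(Hiro) = 3.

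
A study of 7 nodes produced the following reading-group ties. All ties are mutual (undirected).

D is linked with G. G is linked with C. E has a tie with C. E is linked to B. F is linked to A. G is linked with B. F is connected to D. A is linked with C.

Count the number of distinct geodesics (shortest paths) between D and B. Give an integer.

1

The shortest distance is 2, and the only length-2 path is D–G–B. So there is exactly 1 shortest path.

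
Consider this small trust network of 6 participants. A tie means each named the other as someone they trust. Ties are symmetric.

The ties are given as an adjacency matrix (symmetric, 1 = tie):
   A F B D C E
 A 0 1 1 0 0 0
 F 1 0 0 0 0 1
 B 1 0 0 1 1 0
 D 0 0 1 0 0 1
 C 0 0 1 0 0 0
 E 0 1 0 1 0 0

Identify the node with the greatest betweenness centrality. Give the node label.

B

Unnormalized betweenness of each node: A:2, B:5, C:0, D:2, E:1, F:1.
B has the largest value, 5, making it the main broker — the node through which the most shortest paths run.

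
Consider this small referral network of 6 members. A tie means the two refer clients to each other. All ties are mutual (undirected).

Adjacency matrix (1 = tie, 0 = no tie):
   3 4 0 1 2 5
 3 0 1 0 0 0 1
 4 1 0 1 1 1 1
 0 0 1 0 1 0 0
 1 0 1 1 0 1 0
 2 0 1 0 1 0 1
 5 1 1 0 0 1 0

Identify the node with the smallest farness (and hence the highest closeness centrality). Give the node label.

4

Farness (sum of distances to all others) for each node — 0:8, 1:7, 2:7, 3:8, 4:5, 5:7.
The smallest farness is 5, for 4, so 4 has the highest closeness.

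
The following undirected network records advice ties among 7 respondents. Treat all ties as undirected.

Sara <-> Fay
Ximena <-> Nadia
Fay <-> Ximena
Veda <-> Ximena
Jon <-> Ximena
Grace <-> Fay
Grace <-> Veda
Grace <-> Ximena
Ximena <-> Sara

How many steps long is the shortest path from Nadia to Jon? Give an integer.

2

One shortest route is Nadia – Ximena – Jon, which uses 2 edges, and Nadia and Jon are not directly tied, so nothing shorter exists. So d(Nadia,Jon) = 2.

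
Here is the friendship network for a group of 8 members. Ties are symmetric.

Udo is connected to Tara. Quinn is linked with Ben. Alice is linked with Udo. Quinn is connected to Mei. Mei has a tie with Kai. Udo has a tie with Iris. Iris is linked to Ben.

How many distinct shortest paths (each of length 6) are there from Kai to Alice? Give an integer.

1

The shortest distance is 6, and the only length-6 path is Kai–Mei–Quinn–Ben–Iris–Udo–Alice. So there is exactly 1 shortest path.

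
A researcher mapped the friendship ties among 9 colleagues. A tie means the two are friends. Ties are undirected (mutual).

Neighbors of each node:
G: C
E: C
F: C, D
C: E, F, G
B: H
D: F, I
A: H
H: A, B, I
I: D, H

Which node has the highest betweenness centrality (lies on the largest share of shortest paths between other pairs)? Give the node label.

D

Unnormalized betweenness of each node: A:0, B:0, C:13, D:16, E:0, F:15, G:0, H:13, I:15.
D has the largest value, 16, making it the main broker — the node through which the most shortest paths run.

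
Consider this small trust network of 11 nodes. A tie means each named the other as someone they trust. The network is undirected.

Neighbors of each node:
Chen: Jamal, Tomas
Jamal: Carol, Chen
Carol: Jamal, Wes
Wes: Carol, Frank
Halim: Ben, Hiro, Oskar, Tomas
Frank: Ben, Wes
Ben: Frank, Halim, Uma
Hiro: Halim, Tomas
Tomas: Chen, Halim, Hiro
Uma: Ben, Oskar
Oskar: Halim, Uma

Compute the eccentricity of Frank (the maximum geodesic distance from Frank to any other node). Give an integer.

4

Distances from Frank: Ben:1, Carol:2, Chen:4, Halim:2, Hiro:3, Jamal:3, Oskar:3, Tomas:3, Uma:2, Wes:1.
The largest is 4 (to Chen), so the eccentricity of Frank is 4.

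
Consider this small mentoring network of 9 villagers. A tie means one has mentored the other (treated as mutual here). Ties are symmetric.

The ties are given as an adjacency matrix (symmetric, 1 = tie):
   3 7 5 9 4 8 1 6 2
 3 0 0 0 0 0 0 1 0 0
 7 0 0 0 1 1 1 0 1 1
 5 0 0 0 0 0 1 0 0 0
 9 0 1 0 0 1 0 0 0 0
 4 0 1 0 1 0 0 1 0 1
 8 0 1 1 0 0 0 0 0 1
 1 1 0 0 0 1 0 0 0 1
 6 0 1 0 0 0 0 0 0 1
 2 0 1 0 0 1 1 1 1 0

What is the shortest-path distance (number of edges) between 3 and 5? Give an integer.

One shortest route is 3 – 1 – 2 – 8 – 5, which uses 4 edges, and at distance 3 from 3 we only reach {6, 7, 8, 9}, which does not include 5. So d(3,5) = 4.

4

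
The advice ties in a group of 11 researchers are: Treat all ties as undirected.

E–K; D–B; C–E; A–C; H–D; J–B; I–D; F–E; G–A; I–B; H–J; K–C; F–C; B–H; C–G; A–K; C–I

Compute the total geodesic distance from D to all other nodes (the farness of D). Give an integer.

22

Distances from D: A:3, B:1, C:2, E:3, F:3, G:3, H:1, I:1, J:2, K:3.
Sum = 3 + 1 + 2 + 3 + 3 + 3 + 1 + 1 + 2 + 3 = 22.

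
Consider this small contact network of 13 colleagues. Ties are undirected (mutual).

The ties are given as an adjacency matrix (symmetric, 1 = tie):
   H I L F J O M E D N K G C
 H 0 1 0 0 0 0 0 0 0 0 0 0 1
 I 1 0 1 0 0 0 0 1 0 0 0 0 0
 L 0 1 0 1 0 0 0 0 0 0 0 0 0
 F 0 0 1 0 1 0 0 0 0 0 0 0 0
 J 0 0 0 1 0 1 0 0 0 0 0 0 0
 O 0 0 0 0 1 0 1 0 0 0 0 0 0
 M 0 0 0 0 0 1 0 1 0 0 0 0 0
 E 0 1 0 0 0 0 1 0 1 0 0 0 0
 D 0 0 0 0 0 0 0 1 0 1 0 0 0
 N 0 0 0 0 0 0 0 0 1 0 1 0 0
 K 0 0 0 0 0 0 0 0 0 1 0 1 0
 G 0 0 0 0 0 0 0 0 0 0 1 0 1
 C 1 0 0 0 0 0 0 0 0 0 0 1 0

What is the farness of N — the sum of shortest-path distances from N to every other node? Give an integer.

37

Distances from N: C:3, D:1, E:2, F:5, G:2, H:4, I:3, J:5, K:1, L:4, M:3, O:4.
Sum = 3 + 1 + 2 + 5 + 2 + 4 + 3 + 5 + 1 + 4 + 3 + 4 = 37.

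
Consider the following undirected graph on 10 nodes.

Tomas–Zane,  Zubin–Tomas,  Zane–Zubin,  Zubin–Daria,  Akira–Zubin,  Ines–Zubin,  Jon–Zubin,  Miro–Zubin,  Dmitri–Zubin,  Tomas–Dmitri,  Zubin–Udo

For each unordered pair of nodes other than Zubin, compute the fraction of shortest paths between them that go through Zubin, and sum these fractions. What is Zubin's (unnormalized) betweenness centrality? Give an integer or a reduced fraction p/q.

Pairs whose geodesics pass through Zubin — Daria–Miro: 1; Daria–Jon: 1; Daria–Ines: 1; Daria–Zane: 1; Daria–Tomas: 1; Daria–Akira: 1; Daria–Dmitri: 1; Daria–Udo: 1; Miro–Jon: 1; Miro–Ines: 1; Miro–Zane: 1; Miro–Tomas: 1; Miro–Akira: 1; Miro–Dmitri: 1 … (+20 more pairs).
All other pairs contribute 0.
Summing the contributions gives betweenness(Zubin) = 67/2.

67/2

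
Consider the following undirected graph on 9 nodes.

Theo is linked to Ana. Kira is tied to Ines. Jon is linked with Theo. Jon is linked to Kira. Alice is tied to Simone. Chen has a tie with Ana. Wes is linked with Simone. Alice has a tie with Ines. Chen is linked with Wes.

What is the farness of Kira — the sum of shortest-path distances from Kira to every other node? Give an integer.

20

Distances from Kira: Alice:2, Ana:3, Chen:4, Ines:1, Jon:1, Simone:3, Theo:2, Wes:4.
Sum = 2 + 3 + 4 + 1 + 1 + 3 + 2 + 4 = 20.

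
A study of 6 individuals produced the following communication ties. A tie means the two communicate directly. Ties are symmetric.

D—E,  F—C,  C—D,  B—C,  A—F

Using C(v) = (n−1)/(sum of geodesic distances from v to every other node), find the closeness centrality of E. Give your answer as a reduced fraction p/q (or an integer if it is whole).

5/13

Distances from E: A:4, B:3, C:2, D:1, F:3. Sum = 13.
n = 6, so closeness = 5/13.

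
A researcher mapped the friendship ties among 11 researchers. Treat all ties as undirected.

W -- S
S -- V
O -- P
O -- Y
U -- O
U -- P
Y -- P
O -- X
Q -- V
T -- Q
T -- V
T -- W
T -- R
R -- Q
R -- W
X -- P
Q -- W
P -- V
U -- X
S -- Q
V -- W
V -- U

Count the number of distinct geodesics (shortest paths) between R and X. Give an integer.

The shortest distance is 4. The length-4 paths are: R–Q–V–P–X; R–T–V–P–X; R–W–V–P–X; R–Q–V–U–X; R–T–V–U–X; R–W–V–U–X.
That gives 6 distinct shortest paths.

6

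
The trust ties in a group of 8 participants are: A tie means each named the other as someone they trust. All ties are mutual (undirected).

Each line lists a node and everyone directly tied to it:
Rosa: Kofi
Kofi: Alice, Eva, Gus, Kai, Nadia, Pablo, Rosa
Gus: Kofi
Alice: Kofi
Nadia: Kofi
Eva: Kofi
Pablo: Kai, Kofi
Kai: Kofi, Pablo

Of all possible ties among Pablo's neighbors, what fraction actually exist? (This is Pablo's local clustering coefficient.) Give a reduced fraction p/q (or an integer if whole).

Pablo's neighbors: Kai and Kofi (k = 2).
Possible neighbor pairs: C(2,2) = 1. Edges among them: Kai–Kofi → e = 1.
Clustering(Pablo) = 1/1.

1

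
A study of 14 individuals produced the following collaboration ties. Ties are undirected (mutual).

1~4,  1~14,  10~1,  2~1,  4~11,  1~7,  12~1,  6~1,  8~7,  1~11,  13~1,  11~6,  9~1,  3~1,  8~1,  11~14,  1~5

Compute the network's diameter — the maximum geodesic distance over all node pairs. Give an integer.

2

Eccentricity of each node (its greatest distance to any other): 1:1, 2:2, 3:2, 4:2, 5:2, 6:2, 7:2, 8:2, 9:2, 10:2, 11:2, 12:2, 13:2, 14:2.
The maximum eccentricity is 2, realized for instance by the pair 11–7 via 11 – 1 – 7. So the diameter is 2.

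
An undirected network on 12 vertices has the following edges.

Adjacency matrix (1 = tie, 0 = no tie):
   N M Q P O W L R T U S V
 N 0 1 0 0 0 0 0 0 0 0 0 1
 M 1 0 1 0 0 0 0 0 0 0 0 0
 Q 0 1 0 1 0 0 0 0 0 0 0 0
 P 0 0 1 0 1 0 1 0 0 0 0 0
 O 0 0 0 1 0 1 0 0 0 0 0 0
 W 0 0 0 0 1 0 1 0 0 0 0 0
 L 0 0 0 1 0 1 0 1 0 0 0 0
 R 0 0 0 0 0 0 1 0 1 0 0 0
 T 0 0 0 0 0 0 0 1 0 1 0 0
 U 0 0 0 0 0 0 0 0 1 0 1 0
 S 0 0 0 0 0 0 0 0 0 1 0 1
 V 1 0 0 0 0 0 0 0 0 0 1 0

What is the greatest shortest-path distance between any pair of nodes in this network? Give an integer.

6

Eccentricity of each node (its greatest distance to any other): L:5, M:5, N:5, O:6, P:5, Q:5, R:5, S:6, T:5, U:5, V:6, W:6.
The maximum eccentricity is 6, realized for instance by the pair O–S via O – P – L – R – T – U – S. So the diameter is 6.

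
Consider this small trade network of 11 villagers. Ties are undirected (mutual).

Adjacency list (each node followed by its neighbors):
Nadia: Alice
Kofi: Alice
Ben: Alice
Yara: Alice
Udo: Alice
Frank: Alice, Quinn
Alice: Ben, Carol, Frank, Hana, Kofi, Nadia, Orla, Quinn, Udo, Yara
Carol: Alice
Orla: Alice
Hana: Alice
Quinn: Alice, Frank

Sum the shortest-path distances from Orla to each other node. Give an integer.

19

Distances from Orla: Alice:1, Ben:2, Carol:2, Frank:2, Hana:2, Kofi:2, Nadia:2, Quinn:2, Udo:2, Yara:2.
Sum = 1 + 2 + 2 + 2 + 2 + 2 + 2 + 2 + 2 + 2 = 19.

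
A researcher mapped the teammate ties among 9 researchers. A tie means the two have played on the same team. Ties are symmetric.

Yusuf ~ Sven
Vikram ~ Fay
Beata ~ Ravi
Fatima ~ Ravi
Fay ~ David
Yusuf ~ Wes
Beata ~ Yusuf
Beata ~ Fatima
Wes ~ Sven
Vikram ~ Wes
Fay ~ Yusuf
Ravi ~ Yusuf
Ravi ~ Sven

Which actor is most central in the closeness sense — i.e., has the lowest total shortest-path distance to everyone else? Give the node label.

Farness (sum of distances to all others) for each node — Beata:15, David:21, Fatima:20, Fay:14, Ravi:14, Sven:14, Vikram:18, Wes:15, Yusuf:11.
The smallest farness is 11, for Yusuf, so Yusuf has the highest closeness.

Yusuf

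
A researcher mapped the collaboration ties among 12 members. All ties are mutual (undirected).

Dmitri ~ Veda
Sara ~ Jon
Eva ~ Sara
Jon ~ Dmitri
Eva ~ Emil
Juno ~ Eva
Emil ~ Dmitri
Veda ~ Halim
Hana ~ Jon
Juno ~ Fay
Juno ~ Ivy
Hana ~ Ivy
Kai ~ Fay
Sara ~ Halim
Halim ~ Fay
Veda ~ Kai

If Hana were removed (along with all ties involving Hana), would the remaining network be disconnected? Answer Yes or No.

No

Even without Hana, every remaining node can still reach every other (the residual graph is connected), so Hana is not a cut vertex.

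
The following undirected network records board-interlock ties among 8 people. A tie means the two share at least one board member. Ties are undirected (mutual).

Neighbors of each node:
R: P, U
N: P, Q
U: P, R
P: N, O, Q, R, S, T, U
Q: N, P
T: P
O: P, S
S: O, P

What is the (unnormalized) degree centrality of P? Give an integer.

7

P is directly tied to N, O, Q, R, S, T, and U. That is 7 neighbors, so the degree of P is 7.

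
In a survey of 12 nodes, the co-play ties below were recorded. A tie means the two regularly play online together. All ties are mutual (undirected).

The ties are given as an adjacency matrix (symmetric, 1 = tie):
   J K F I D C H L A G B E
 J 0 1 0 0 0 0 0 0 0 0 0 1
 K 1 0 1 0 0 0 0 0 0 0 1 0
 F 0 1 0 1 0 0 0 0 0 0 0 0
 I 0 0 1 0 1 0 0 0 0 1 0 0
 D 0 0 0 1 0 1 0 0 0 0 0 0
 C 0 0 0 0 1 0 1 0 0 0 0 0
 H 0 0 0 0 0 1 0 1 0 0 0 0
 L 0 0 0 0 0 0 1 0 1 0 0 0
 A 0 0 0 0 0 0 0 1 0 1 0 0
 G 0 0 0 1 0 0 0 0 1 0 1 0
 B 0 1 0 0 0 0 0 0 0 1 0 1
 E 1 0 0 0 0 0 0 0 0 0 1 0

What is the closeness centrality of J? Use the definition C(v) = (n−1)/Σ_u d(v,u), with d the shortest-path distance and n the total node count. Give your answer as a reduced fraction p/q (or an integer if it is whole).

11/36

Distances from J: A:4, B:2, C:5, D:4, E:1, F:2, G:3, H:6, I:3, K:1, L:5. Sum = 36.
n = 12, so closeness = 11/36.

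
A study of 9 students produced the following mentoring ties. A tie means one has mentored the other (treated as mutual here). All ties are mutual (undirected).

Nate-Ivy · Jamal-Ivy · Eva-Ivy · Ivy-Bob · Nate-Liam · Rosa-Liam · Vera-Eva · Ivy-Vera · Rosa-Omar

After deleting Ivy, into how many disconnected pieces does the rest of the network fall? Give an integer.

4

Without Ivy, the remaining ties split the others into: {Bob}; {Liam, Nate, Omar, Rosa}; {Eva, Vera}; {Jamal}.
That's 4 separate components.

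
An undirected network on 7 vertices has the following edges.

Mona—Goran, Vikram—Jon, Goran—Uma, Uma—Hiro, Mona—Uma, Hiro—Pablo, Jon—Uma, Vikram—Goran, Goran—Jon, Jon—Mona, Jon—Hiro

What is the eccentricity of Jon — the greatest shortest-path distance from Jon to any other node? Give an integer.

Distances from Jon: Goran:1, Hiro:1, Mona:1, Pablo:2, Uma:1, Vikram:1.
The largest is 2 (to Pablo), so the eccentricity of Jon is 2.

2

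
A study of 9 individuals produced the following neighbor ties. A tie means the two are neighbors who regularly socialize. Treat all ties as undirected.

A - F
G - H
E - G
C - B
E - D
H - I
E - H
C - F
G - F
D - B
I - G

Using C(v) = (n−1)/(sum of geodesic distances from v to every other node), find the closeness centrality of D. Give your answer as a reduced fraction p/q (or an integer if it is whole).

Distances from D: A:4, B:1, C:2, E:1, F:3, G:2, H:2, I:3. Sum = 18.
n = 9, so closeness = 8/18 = 4/9.

4/9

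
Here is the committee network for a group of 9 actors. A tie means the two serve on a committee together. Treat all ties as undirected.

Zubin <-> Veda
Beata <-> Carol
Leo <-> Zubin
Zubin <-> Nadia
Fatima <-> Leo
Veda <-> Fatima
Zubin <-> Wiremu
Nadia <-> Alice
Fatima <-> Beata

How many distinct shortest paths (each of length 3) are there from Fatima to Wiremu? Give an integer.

The shortest distance is 3. The length-3 paths are: Fatima–Veda–Zubin–Wiremu; Fatima–Leo–Zubin–Wiremu.
That gives 2 distinct shortest paths.

2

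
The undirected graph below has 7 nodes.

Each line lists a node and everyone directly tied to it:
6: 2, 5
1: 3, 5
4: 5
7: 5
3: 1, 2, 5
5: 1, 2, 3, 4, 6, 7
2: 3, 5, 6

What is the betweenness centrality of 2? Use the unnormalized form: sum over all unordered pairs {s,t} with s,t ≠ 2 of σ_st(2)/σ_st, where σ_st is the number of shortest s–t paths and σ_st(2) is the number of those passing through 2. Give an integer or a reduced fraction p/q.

1/2

Pairs whose geodesics pass through 2 — 3–6: 1/2.
All other pairs contribute 0.
Summing the contributions gives betweenness(2) = 1/2.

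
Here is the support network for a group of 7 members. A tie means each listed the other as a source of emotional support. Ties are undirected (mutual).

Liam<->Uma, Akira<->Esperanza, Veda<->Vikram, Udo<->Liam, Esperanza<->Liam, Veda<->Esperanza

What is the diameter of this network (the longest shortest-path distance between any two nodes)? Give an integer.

4

Eccentricity of each node (its greatest distance to any other): Akira:3, Esperanza:2, Liam:3, Udo:4, Uma:4, Veda:3, Vikram:4.
The maximum eccentricity is 4, realized for instance by the pair Vikram–Udo via Vikram – Veda – Esperanza – Liam – Udo. So the diameter is 4.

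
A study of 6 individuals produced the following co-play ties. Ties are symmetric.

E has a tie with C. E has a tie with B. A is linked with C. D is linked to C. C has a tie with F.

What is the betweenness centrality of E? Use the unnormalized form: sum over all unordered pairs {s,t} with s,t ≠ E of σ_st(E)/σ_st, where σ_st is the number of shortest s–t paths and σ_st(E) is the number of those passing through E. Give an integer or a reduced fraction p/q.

Pairs whose geodesics pass through E — F–B: 1; B–A: 1; B–C: 1; B–D: 1.
All other pairs contribute 0.
Summing the contributions gives betweenness(E) = 4.

4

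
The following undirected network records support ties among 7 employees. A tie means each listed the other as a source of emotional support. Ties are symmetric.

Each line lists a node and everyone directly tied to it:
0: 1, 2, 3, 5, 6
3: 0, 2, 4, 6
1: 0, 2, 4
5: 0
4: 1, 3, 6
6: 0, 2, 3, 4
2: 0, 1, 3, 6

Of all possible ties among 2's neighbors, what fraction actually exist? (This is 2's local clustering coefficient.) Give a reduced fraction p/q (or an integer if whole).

2's neighbors: 0, 1, 3, and 6 (k = 4).
Possible neighbor pairs: C(4,2) = 6. Edges among them: 0–1, 0–3, 0–6, 3–6 → e = 4.
Clustering(2) = 4/6 = 2/3.

2/3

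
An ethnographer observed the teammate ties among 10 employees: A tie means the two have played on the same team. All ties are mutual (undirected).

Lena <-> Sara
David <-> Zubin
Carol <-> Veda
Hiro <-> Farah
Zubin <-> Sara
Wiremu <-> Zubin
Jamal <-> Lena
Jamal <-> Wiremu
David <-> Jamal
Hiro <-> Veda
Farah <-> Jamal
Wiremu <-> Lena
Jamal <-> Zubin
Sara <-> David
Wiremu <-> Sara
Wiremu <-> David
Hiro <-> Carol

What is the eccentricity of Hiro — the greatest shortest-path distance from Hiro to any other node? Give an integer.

Distances from Hiro: Carol:1, David:3, Farah:1, Jamal:2, Lena:3, Sara:4, Veda:1, Wiremu:3, Zubin:3.
The largest is 4 (to Sara), so the eccentricity of Hiro is 4.

4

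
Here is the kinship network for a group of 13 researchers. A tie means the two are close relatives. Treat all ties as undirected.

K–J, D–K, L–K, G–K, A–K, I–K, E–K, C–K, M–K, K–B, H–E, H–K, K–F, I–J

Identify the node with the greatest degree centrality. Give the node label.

Degrees — A:1, B:1, C:1, D:1, E:2, F:1, G:1, H:2, I:2, J:2, K:12, L:1, M:1.
The maximum is 12, attained only by K.

K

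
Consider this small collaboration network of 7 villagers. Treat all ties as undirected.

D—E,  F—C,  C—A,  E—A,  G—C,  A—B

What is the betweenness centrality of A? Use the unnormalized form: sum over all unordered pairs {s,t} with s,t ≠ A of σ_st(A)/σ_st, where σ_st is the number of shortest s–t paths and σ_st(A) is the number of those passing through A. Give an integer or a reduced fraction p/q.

11

Pairs whose geodesics pass through A — G–E: 1; G–D: 1; G–B: 1; C–E: 1; C–D: 1; C–B: 1; F–E: 1; F–D: 1; F–B: 1; E–B: 1; D–B: 1.
All other pairs contribute 0.
Summing the contributions gives betweenness(A) = 11.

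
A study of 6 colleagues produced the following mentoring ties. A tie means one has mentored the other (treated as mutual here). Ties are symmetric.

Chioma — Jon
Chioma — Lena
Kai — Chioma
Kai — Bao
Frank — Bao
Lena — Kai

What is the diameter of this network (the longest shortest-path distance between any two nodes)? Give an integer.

4

Eccentricity of each node (its greatest distance to any other): Bao:3, Chioma:3, Frank:4, Jon:4, Kai:2, Lena:3.
The maximum eccentricity is 4, realized for instance by the pair Frank–Jon via Frank – Bao – Kai – Chioma – Jon. So the diameter is 4.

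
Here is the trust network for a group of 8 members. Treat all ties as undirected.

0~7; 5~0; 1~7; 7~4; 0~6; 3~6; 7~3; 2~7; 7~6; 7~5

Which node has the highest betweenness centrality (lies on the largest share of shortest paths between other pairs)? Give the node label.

7

Unnormalized betweenness of each node: 0:1/2, 1:0, 2:0, 3:0, 4:0, 5:0, 6:1/2, 7:17.
7 has the largest value, 17, making it the main broker — the node through which the most shortest paths run.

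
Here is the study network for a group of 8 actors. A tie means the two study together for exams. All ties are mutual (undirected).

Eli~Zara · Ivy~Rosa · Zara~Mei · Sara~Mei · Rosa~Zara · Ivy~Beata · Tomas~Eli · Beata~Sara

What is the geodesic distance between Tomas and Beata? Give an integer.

5

One shortest route is Tomas – Eli – Zara – Mei – Sara – Beata, which uses 5 edges, and at distance 4 from Tomas we only reach {Ivy, Sara}, which does not include Beata. So d(Tomas,Beata) = 5.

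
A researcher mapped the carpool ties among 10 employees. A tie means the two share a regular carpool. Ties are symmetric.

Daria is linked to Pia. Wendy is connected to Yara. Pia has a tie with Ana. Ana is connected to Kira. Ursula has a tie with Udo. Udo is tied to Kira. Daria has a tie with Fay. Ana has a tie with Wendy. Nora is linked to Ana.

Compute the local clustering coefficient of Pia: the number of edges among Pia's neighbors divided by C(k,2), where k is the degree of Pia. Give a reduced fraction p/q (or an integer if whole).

Pia's neighbors: Ana and Daria (k = 2).
Possible neighbor pairs: C(2,2) = 1. Edges among them: none → e = 0.
Clustering(Pia) = 0/1.

0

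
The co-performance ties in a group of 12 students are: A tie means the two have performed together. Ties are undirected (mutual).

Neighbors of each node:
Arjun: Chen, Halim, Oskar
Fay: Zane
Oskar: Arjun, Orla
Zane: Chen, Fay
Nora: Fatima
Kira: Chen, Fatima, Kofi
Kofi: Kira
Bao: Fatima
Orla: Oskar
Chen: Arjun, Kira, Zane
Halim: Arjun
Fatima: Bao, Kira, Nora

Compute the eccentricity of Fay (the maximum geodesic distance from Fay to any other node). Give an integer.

Distances from Fay: Arjun:3, Bao:5, Chen:2, Fatima:4, Halim:4, Kira:3, Kofi:4, Nora:5, Orla:5, Oskar:4, Zane:1.
The largest is 5 (to Orla, Nora, and Bao), so the eccentricity of Fay is 5.

5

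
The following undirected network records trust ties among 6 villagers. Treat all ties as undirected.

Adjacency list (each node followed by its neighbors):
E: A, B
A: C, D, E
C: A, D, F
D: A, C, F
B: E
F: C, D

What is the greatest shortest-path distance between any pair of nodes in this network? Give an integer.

4

Eccentricity of each node (its greatest distance to any other): A:2, B:4, C:3, D:3, E:3, F:4.
The maximum eccentricity is 4, realized for instance by the pair B–F via B – E – A – D – F. So the diameter is 4.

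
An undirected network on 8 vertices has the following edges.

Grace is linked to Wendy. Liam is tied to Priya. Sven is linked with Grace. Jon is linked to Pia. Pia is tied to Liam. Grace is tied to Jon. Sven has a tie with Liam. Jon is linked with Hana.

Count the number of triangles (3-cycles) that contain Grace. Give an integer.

0

Grace's neighbors are Jon, Sven, and Wendy, but none of them are tied to each other, so no triangle contains Grace.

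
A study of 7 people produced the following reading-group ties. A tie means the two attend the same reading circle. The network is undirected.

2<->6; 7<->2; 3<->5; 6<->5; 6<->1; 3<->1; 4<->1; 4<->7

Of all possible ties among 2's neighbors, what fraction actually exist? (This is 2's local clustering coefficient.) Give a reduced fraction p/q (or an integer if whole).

0

2's neighbors: 6 and 7 (k = 2).
Possible neighbor pairs: C(2,2) = 1. Edges among them: none → e = 0.
Clustering(2) = 0/1.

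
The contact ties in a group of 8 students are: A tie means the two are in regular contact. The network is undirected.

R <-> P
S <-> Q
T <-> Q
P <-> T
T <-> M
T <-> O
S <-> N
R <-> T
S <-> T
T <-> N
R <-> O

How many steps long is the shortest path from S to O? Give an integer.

One shortest route is S – T – O, which uses 2 edges, and S and O are not directly tied, so nothing shorter exists. So d(S,O) = 2.

2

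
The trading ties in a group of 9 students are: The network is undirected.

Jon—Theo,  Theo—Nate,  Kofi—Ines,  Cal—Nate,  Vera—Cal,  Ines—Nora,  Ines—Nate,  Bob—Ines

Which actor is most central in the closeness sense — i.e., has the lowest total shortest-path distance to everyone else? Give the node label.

Farness (sum of distances to all others) for each node — Bob:21, Cal:18, Ines:14, Jon:25, Kofi:21, Nate:13, Nora:21, Theo:18, Vera:25.
The smallest farness is 13, for Nate, so Nate has the highest closeness.

Nate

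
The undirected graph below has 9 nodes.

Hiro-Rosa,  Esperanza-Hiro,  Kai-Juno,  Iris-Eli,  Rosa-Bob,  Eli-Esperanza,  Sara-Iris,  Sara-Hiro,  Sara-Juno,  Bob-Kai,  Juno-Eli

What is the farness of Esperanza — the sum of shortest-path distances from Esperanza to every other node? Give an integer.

16

Distances from Esperanza: Bob:3, Eli:1, Hiro:1, Iris:2, Juno:2, Kai:3, Rosa:2, Sara:2.
Sum = 3 + 1 + 1 + 2 + 2 + 3 + 2 + 2 = 16.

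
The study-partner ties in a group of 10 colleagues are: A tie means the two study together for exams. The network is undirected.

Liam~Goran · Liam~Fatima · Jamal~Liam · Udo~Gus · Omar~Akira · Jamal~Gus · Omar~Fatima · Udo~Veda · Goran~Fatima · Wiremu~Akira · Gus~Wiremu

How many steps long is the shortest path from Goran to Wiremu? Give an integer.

One shortest route is Goran – Liam – Jamal – Gus – Wiremu, which uses 4 edges, and at distance 3 from Goran we only reach {Akira, Gus}, which does not include Wiremu. So d(Goran,Wiremu) = 4.

4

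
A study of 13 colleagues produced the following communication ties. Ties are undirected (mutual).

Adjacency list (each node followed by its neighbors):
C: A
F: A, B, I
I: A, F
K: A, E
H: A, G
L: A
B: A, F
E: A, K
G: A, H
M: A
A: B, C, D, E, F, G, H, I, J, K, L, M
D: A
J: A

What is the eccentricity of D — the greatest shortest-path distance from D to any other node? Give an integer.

2

Distances from D: A:1, B:2, C:2, E:2, F:2, G:2, H:2, I:2, J:2, K:2, L:2, M:2.
The largest is 2 (to L, J, G, K, I, H, E, B, C, M, and F), so the eccentricity of D is 2.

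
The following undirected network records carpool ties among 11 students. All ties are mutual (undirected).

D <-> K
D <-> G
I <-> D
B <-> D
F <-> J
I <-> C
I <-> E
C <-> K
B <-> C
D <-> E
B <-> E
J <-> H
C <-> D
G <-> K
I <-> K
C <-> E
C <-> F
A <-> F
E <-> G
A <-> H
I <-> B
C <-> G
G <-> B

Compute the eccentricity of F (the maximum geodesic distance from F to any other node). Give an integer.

Distances from F: A:1, B:2, C:1, D:2, E:2, G:2, H:2, I:2, J:1, K:2.
The largest is 2 (to H, B, D, K, E, I, and G), so the eccentricity of F is 2.

2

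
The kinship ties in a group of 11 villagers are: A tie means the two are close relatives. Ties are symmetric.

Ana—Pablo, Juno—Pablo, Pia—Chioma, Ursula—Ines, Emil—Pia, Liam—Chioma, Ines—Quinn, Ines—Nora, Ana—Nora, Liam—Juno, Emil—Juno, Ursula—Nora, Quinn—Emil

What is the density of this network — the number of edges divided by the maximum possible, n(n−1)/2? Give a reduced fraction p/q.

13/55

There are 13 edges and 11 nodes, so the maximum possible is C(11,2) = 55.
Density = 13/55.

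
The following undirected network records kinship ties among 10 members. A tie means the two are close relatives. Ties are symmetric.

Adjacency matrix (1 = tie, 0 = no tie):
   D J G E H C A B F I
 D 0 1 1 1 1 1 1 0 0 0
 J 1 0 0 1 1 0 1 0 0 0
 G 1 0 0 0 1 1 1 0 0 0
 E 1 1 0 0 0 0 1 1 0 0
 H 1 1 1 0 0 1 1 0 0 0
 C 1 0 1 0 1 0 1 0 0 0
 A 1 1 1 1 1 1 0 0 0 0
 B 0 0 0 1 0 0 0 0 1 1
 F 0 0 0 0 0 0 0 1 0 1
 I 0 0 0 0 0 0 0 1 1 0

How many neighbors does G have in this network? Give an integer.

4

G is directly tied to A, C, D, and H. That is 4 neighbors, so the degree of G is 4.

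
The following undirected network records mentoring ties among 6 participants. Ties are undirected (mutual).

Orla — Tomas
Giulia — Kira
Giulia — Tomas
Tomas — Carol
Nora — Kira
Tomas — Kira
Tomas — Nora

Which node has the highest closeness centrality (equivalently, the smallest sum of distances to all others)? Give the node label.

Tomas

Farness (sum of distances to all others) for each node — Carol:9, Giulia:8, Kira:7, Nora:8, Orla:9, Tomas:5.
The smallest farness is 5, for Tomas, so Tomas has the highest closeness.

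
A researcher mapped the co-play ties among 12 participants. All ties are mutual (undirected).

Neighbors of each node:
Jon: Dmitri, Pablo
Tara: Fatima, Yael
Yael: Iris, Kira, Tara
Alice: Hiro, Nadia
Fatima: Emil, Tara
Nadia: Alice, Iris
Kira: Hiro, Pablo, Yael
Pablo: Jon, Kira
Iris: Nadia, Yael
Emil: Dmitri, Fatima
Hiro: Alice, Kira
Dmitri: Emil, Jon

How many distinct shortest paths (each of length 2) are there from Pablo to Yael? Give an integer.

The shortest distance is 2, and the only length-2 path is Pablo–Kira–Yael. So there is exactly 1 shortest path.

1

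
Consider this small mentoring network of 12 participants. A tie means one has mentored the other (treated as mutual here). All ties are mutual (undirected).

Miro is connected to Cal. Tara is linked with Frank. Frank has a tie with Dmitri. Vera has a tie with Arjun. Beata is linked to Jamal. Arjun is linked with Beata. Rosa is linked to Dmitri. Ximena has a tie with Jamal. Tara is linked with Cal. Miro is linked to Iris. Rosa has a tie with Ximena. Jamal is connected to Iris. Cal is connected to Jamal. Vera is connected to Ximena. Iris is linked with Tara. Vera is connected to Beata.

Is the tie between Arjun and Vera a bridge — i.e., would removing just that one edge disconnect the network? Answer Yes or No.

Even without that edge, Arjun still reaches Vera via Arjun – Beata – Vera, so the network stays connected. Not a bridge.

No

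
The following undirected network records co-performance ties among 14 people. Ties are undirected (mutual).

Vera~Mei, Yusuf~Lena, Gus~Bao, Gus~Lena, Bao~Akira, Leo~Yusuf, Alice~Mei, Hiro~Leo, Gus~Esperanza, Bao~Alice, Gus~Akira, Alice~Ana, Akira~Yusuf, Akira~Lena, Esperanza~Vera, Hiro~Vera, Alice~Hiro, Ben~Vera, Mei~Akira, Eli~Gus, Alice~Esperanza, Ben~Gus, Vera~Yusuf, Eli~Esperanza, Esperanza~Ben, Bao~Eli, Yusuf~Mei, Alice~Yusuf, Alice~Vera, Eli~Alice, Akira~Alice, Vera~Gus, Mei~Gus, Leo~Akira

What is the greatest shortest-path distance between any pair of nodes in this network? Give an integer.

3

Eccentricity of each node (its greatest distance to any other): Akira:2, Alice:2, Ana:3, Bao:2, Ben:3, Eli:3, Esperanza:3, Gus:3, Hiro:3, Lena:3, Leo:3, Mei:2, Vera:2, Yusuf:2.
The maximum eccentricity is 3, realized for instance by the pair Eli–Leo via Eli – Bao – Akira – Leo. So the diameter is 3.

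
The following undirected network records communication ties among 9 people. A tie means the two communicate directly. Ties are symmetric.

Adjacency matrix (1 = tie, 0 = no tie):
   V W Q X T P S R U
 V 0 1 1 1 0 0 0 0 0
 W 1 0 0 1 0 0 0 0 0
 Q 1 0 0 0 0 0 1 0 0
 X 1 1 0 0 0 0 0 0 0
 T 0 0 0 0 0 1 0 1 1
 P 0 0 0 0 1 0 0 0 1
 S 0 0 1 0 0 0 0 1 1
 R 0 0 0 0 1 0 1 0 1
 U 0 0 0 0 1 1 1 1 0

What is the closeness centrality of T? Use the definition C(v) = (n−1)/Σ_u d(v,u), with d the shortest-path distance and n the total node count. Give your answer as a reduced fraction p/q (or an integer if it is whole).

4/11

Distances from T: P:1, Q:3, R:1, S:2, U:1, V:4, W:5, X:5. Sum = 22.
n = 9, so closeness = 8/22 = 4/11.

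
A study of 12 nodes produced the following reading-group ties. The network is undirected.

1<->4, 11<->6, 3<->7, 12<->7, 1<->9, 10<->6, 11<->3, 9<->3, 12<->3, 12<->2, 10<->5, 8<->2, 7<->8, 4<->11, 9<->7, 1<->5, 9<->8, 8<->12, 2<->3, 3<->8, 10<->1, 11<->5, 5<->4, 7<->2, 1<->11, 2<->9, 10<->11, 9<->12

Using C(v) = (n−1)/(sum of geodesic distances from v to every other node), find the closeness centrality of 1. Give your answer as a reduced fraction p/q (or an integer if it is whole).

11/17

Distances from 1: 2:2, 3:2, 4:1, 5:1, 6:2, 7:2, 8:2, 9:1, 10:1, 11:1, 12:2. Sum = 17.
n = 12, so closeness = 11/17.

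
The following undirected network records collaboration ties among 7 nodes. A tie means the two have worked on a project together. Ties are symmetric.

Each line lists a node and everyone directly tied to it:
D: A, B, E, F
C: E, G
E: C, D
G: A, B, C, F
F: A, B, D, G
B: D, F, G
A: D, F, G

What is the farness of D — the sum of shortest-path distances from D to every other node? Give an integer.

8

Distances from D: A:1, B:1, C:2, E:1, F:1, G:2.
Sum = 1 + 1 + 2 + 1 + 1 + 2 = 8.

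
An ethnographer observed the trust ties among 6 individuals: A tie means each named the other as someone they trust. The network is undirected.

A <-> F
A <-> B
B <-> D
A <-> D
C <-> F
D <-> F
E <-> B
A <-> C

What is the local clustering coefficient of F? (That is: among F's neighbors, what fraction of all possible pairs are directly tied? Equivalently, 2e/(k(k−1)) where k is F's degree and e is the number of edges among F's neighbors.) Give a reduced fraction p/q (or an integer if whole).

2/3

F's neighbors: A, C, and D (k = 3).
Possible neighbor pairs: C(3,2) = 3. Edges among them: A–C, A–D → e = 2.
Clustering(F) = 2/3.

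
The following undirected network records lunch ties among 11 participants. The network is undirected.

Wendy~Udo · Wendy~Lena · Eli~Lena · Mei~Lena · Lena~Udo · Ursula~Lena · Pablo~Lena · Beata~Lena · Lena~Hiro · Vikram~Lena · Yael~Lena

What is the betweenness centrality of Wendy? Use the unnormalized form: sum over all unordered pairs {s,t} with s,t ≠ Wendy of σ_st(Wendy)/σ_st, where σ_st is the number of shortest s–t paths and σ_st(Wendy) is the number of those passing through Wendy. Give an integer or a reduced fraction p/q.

0

No shortest path between any pair of other nodes passes through Wendy.
Summing the contributions gives betweenness(Wendy) = 0.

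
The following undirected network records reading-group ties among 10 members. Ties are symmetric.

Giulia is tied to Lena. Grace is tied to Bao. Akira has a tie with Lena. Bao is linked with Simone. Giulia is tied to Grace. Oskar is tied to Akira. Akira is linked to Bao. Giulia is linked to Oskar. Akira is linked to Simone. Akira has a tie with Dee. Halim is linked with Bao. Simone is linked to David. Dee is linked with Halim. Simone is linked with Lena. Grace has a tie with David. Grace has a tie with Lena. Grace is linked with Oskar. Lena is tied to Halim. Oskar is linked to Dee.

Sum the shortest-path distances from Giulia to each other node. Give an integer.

Distances from Giulia: Akira:2, Bao:2, David:2, Dee:2, Grace:1, Halim:2, Lena:1, Oskar:1, Simone:2.
Sum = 2 + 2 + 2 + 2 + 1 + 2 + 1 + 1 + 2 = 15.

15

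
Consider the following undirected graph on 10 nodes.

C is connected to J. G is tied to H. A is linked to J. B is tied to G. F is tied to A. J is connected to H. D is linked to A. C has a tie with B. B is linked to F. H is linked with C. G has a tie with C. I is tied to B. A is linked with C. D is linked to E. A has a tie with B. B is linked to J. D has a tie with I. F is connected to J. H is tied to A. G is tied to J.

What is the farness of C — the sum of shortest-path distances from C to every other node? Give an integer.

14

Distances from C: A:1, B:1, D:2, E:3, F:2, G:1, H:1, I:2, J:1.
Sum = 1 + 1 + 2 + 3 + 2 + 1 + 1 + 2 + 1 = 14.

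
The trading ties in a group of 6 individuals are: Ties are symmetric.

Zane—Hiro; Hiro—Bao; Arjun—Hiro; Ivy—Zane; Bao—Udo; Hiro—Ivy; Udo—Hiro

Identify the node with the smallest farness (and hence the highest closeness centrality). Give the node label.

Farness (sum of distances to all others) for each node — Arjun:9, Bao:8, Hiro:5, Ivy:8, Udo:8, Zane:8.
The smallest farness is 5, for Hiro, so Hiro has the highest closeness.

Hiro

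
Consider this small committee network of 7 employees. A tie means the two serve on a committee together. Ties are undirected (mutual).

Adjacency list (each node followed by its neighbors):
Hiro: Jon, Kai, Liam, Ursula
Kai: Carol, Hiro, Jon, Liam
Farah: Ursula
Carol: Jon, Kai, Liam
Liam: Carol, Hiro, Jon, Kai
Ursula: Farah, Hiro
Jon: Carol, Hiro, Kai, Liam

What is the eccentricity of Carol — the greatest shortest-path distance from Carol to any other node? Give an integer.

4

Distances from Carol: Farah:4, Hiro:2, Jon:1, Kai:1, Liam:1, Ursula:3.
The largest is 4 (to Farah), so the eccentricity of Carol is 4.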